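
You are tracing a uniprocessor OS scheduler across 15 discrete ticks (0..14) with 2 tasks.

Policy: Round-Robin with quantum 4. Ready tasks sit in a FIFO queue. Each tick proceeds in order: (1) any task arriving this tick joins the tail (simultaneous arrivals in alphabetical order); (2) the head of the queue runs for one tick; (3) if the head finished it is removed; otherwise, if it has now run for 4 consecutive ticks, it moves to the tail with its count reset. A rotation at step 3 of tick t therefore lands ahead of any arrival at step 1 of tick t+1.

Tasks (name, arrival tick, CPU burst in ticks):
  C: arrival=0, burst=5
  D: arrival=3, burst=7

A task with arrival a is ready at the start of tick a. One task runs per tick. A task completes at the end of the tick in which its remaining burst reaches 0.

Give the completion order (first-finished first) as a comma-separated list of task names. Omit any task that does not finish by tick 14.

t=0: queue=[C] q_used=0 → run C
t=1: queue=[C] q_used=1 → run C
t=2: queue=[C] q_used=2 → run C
t=3: queue=[C,D] q_used=3 → run C
t=4: queue=[D,C] q_used=0 → run D
t=5: queue=[D,C] q_used=1 → run D
t=6: queue=[D,C] q_used=2 → run D
t=7: queue=[D,C] q_used=3 → run D
t=8: queue=[C,D] q_used=0 → run C
t=9: queue=[D] q_used=0 → run D
t=10: queue=[D] q_used=1 → run D
t=11: queue=[D] q_used=2 → run D
t=12: (idle)
t=13: (idle)
t=14: (idle)

completion order = C, D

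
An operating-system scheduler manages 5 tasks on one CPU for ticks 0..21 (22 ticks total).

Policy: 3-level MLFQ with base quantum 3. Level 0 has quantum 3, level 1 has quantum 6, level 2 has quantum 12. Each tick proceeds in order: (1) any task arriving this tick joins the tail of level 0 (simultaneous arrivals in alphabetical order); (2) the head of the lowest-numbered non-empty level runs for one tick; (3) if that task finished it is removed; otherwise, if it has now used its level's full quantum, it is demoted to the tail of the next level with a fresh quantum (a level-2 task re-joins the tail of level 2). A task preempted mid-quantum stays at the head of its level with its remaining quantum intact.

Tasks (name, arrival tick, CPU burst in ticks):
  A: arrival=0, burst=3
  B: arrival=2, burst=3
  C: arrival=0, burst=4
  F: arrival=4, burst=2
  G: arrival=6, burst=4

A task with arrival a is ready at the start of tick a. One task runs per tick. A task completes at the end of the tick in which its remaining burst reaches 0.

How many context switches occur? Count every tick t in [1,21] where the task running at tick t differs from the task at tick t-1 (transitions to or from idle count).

t=0: L0/L1/L2 = AC/-/- → run A
t=1: L0/L1/L2 = AC/-/- → run A
t=2: L0/L1/L2 = ACB/-/- → run A
t=3: L0/L1/L2 = CB/-/- → run C
t=4: L0/L1/L2 = CBF/-/- → run C
t=5: L0/L1/L2 = CBF/-/- → run C
t=6: L0/L1/L2 = BFG/C/- → run B
t=7: L0/L1/L2 = BFG/C/- → run B
t=8: L0/L1/L2 = BFG/C/- → run B
t=9: L0/L1/L2 = FG/C/- → run F
t=10: L0/L1/L2 = FG/C/- → run F
t=11: L0/L1/L2 = G/C/- → run G
t=12: L0/L1/L2 = G/C/- → run G
t=13: L0/L1/L2 = G/C/- → run G
t=14: L0/L1/L2 = -/CG/- → run C
t=15: L0/L1/L2 = -/G/- → run G
t=16: (idle)
t=17: (idle)
t=18: (idle)
t=19: (idle)
t=20: (idle)
t=21: (idle)

context switches = 7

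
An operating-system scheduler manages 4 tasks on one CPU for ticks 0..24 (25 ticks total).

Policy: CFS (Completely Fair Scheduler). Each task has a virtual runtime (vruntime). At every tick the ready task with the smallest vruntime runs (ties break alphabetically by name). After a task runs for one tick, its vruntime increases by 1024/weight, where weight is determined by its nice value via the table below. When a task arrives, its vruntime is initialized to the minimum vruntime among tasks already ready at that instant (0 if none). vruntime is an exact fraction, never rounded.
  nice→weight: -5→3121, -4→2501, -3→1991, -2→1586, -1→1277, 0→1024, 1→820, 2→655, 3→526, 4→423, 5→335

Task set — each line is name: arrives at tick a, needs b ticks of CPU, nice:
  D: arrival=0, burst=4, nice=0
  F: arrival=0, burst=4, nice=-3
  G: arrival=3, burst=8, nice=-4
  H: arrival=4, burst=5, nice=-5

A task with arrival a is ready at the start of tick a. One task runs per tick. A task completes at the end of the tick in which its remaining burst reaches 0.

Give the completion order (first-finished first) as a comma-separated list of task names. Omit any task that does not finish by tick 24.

t=0: vr[D=0 F=0] → run D
t=1: vr[D=1 F=0] → run F
t=2: vr[D=1 F=1024/1991] → run F
t=3: vr[D=1 F=2048/1991 G=1] → run D
t=4: vr[D=2 F=2048/1991 G=1 H=1] → run G
t=5: vr[D=2 F=2048/1991 G=3525/2501 H=1] → run H
t=6: vr[D=2 F=2048/1991 G=3525/2501 H=4145/3121] → run F
t=7: vr[D=2 F=3072/1991 G=3525/2501 H=4145/3121] → run H
t=8: vr[D=2 F=3072/1991 G=3525/2501 H=5169/3121] → run G
t=9: vr[D=2 F=3072/1991 G=4549/2501 H=5169/3121] → run F
t=10: vr[D=2 G=4549/2501 H=5169/3121] → run H
t=11: vr[D=2 G=4549/2501 H=6193/3121] → run G
t=12: vr[D=2 G=5573/2501 H=6193/3121] → run H
t=13: vr[D=2 G=5573/2501 H=7217/3121] → run D
t=14: vr[D=3 G=5573/2501 H=7217/3121] → run G
t=15: vr[D=3 G=6597/2501 H=7217/3121] → run H
t=16: vr[D=3 G=6597/2501] → run G
t=17: vr[D=3 G=7621/2501] → run D
t=18: vr[G=7621/2501] → run G
t=19: vr[G=8645/2501] → run G
t=20: vr[G=9669/2501] → run G
t=21: (idle)
t=22: (idle)
t=23: (idle)
t=24: (idle)

completion order = F, H, D, G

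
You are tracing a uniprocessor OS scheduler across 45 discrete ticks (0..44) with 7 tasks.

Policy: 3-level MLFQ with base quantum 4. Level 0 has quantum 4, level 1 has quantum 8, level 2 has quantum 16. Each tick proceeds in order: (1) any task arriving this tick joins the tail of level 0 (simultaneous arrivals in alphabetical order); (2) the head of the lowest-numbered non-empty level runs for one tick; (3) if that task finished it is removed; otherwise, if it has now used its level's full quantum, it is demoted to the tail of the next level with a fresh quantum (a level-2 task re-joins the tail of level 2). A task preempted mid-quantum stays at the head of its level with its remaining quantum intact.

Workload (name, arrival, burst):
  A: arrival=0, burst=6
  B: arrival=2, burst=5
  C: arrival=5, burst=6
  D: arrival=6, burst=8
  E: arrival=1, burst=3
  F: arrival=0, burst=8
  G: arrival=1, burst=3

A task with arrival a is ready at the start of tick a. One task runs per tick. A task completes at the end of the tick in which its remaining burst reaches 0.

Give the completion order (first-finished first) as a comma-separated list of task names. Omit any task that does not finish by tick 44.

t=0: L0/L1/L2 = AF/-/- → run A
t=1: L0/L1/L2 = AFEG/-/- → run A
t=2: L0/L1/L2 = AFEGB/-/- → run A
t=3: L0/L1/L2 = AFEGB/-/- → run A
t=4: L0/L1/L2 = FEGB/A/- → run F
t=5: L0/L1/L2 = FEGBC/A/- → run F
t=6: L0/L1/L2 = FEGBCD/A/- → run F
t=7: L0/L1/L2 = FEGBCD/A/- → run F
t=8: L0/L1/L2 = EGBCD/AF/- → run E
t=9: L0/L1/L2 = EGBCD/AF/- → run E
t=10: L0/L1/L2 = EGBCD/AF/- → run E
t=11: L0/L1/L2 = GBCD/AF/- → run G
t=12: L0/L1/L2 = GBCD/AF/- → run G
t=13: L0/L1/L2 = GBCD/AF/- → run G
t=14: L0/L1/L2 = BCD/AF/- → run B
t=15: L0/L1/L2 = BCD/AF/- → run B
t=16: L0/L1/L2 = BCD/AF/- → run B
t=17: L0/L1/L2 = BCD/AF/- → run B
t=18: L0/L1/L2 = CD/AFB/- → run C
t=19: L0/L1/L2 = CD/AFB/- → run C
t=20: L0/L1/L2 = CD/AFB/- → run C
t=21: L0/L1/L2 = CD/AFB/- → run C
t=22: L0/L1/L2 = D/AFBC/- → run D
t=23: L0/L1/L2 = D/AFBC/- → run D
t=24: L0/L1/L2 = D/AFBC/- → run D
t=25: L0/L1/L2 = D/AFBC/- → run D
t=26: L0/L1/L2 = -/AFBCD/- → run A
t=27: L0/L1/L2 = -/AFBCD/- → run A
t=28: L0/L1/L2 = -/FBCD/- → run F
t=29: L0/L1/L2 = -/FBCD/- → run F
t=30: L0/L1/L2 = -/FBCD/- → run F
t=31: L0/L1/L2 = -/FBCD/- → run F
t=32: L0/L1/L2 = -/BCD/- → run B
t=33: L0/L1/L2 = -/CD/- → run C
t=34: L0/L1/L2 = -/CD/- → run C
t=35: L0/L1/L2 = -/D/- → run D
t=36: L0/L1/L2 = -/D/- → run D
t=37: L0/L1/L2 = -/D/- → run D
t=38: L0/L1/L2 = -/D/- → run D
t=39: (idle)
t=40: (idle)
t=41: (idle)
t=42: (idle)
t=43: (idle)
t=44: (idle)

completion order = E, G, A, F, B, C, D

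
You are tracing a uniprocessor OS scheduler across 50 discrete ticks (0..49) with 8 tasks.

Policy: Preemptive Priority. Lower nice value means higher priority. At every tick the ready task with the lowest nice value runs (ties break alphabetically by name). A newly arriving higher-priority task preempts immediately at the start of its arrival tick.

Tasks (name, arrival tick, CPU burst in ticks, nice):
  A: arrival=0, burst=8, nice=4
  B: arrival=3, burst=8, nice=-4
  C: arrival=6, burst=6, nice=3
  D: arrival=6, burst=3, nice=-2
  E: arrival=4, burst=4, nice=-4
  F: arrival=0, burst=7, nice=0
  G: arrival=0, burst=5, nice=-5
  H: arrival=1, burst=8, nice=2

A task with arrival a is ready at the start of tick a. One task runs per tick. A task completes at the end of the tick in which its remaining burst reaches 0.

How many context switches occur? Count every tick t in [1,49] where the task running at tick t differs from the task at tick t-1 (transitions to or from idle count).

context switches = 8

t=0: ready={A,F,G} → run G
t=1: ready={A,F,G,H} → run G
t=2: ready={A,F,G,H} → run G
t=3: ready={A,B,F,G,H} → run G
t=4: ready={A,B,E,F,G,H} → run G
t=5: ready={A,B,E,F,H} → run B
t=6: ready={A,B,C,D,E,F,H} → run B
t=7: ready={A,B,C,D,E,F,H} → run B
t=8: ready={A,B,C,D,E,F,H} → run B
t=9: ready={A,B,C,D,E,F,H} → run B
t=10: ready={A,B,C,D,E,F,H} → run B
t=11: ready={A,B,C,D,E,F,H} → run B
t=12: ready={A,B,C,D,E,F,H} → run B
t=13: ready={A,C,D,E,F,H} → run E
t=14: ready={A,C,D,E,F,H} → run E
t=15: ready={A,C,D,E,F,H} → run E
t=16: ready={A,C,D,E,F,H} → run E
t=17: ready={A,C,D,F,H} → run D
t=18: ready={A,C,D,F,H} → run D
t=19: ready={A,C,D,F,H} → run D
t=20: ready={A,C,F,H} → run F
t=21: ready={A,C,F,H} → run F
t=22: ready={A,C,F,H} → run F
t=23: ready={A,C,F,H} → run F
t=24: ready={A,C,F,H} → run F
t=25: ready={A,C,F,H} → run F
t=26: ready={A,C,F,H} → run F
t=27: ready={A,C,H} → run H
t=28: ready={A,C,H} → run H
t=29: ready={A,C,H} → run H
t=30: ready={A,C,H} → run H
t=31: ready={A,C,H} → run H
t=32: ready={A,C,H} → run H
t=33: ready={A,C,H} → run H
t=34: ready={A,C,H} → run H
t=35: ready={A,C} → run C
t=36: ready={A,C} → run C
t=37: ready={A,C} → run C
t=38: ready={A,C} → run C
t=39: ready={A,C} → run C
t=40: ready={A,C} → run C
t=41: ready={A} → run A
t=42: ready={A} → run A
t=43: ready={A} → run A
t=44: ready={A} → run A
t=45: ready={A} → run A
t=46: ready={A} → run A
t=47: ready={A} → run A
t=48: ready={A} → run A
t=49: (idle)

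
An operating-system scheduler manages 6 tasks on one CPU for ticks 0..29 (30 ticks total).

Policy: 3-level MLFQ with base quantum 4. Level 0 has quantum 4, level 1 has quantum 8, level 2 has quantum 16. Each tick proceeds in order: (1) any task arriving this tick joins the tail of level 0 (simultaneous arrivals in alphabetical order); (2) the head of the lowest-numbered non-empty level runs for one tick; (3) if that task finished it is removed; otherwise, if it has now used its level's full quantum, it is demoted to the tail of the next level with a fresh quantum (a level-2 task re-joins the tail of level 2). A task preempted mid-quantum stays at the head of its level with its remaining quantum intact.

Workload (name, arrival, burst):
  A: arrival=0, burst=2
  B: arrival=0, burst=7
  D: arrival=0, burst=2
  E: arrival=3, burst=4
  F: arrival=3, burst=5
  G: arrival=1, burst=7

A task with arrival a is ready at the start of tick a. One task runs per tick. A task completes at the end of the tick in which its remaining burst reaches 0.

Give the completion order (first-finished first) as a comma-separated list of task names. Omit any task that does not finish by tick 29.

t=0: L0/L1/L2 = ABD/-/- → run A
t=1: L0/L1/L2 = ABDG/-/- → run A
t=2: L0/L1/L2 = BDG/-/- → run B
t=3: L0/L1/L2 = BDGEF/-/- → run B
t=4: L0/L1/L2 = BDGEF/-/- → run B
t=5: L0/L1/L2 = BDGEF/-/- → run B
t=6: L0/L1/L2 = DGEF/B/- → run D
t=7: L0/L1/L2 = DGEF/B/- → run D
t=8: L0/L1/L2 = GEF/B/- → run G
t=9: L0/L1/L2 = GEF/B/- → run G
t=10: L0/L1/L2 = GEF/B/- → run G
t=11: L0/L1/L2 = GEF/B/- → run G
t=12: L0/L1/L2 = EF/BG/- → run E
t=13: L0/L1/L2 = EF/BG/- → run E
t=14: L0/L1/L2 = EF/BG/- → run E
t=15: L0/L1/L2 = EF/BG/- → run E
t=16: L0/L1/L2 = F/BG/- → run F
t=17: L0/L1/L2 = F/BG/- → run F
t=18: L0/L1/L2 = F/BG/- → run F
t=19: L0/L1/L2 = F/BG/- → run F
t=20: L0/L1/L2 = -/BGF/- → run B
t=21: L0/L1/L2 = -/BGF/- → run B
t=22: L0/L1/L2 = -/BGF/- → run B
t=23: L0/L1/L2 = -/GF/- → run G
t=24: L0/L1/L2 = -/GF/- → run G
t=25: L0/L1/L2 = -/GF/- → run G
t=26: L0/L1/L2 = -/F/- → run F
t=27: (idle)
t=28: (idle)
t=29: (idle)

completion order = A, D, E, B, G, F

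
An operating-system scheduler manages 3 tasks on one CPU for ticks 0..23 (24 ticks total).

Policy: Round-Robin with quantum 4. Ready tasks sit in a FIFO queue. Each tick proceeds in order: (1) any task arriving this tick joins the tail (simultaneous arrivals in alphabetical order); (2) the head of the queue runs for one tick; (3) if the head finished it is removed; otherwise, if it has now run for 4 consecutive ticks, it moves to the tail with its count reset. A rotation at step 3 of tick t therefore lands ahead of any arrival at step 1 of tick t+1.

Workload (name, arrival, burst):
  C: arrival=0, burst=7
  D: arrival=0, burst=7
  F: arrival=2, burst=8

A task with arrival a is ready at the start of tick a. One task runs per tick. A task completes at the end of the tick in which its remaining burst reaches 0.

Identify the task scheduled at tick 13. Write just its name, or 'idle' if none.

t=0: queue=[C,D] q_used=0 → run C
t=1: queue=[C,D] q_used=1 → run C
t=2: queue=[C,D,F] q_used=2 → run C
t=3: queue=[C,D,F] q_used=3 → run C
t=4: queue=[D,F,C] q_used=0 → run D
t=5: queue=[D,F,C] q_used=1 → run D
t=6: queue=[D,F,C] q_used=2 → run D
t=7: queue=[D,F,C] q_used=3 → run D
t=8: queue=[F,C,D] q_used=0 → run F
t=9: queue=[F,C,D] q_used=1 → run F
t=10: queue=[F,C,D] q_used=2 → run F
t=11: queue=[F,C,D] q_used=3 → run F
t=12: queue=[C,D,F] q_used=0 → run C
t=13: queue=[C,D,F] q_used=1 → run C
t=14: queue=[C,D,F] q_used=2 → run C
t=15: queue=[D,F] q_used=0 → run D
t=16: queue=[D,F] q_used=1 → run D
t=17: queue=[D,F] q_used=2 → run D
t=18: queue=[F] q_used=0 → run F
t=19: queue=[F] q_used=1 → run F
t=20: queue=[F] q_used=2 → run F
t=21: queue=[F] q_used=3 → run F
t=22: (idle)
t=23: (idle)

running at tick 13 = C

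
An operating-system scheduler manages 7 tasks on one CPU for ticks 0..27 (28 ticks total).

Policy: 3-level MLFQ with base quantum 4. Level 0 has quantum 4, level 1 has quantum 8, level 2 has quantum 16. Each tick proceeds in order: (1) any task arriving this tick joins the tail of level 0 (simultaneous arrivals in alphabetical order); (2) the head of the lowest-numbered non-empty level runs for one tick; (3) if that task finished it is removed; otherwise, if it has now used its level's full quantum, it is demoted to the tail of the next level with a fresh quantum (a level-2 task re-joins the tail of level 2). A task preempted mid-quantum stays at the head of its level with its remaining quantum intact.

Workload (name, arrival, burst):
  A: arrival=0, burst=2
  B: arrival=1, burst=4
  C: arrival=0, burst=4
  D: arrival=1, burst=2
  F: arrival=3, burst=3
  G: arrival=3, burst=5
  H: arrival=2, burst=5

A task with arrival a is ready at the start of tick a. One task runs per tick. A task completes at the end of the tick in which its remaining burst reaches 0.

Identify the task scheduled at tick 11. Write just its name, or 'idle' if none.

t=0: L0/L1/L2 = AC/-/- → run A
t=1: L0/L1/L2 = ACBD/-/- → run A
t=2: L0/L1/L2 = CBDH/-/- → run C
t=3: L0/L1/L2 = CBDHFG/-/- → run C
t=4: L0/L1/L2 = CBDHFG/-/- → run C
t=5: L0/L1/L2 = CBDHFG/-/- → run C
t=6: L0/L1/L2 = BDHFG/-/- → run B
t=7: L0/L1/L2 = BDHFG/-/- → run B
t=8: L0/L1/L2 = BDHFG/-/- → run B
t=9: L0/L1/L2 = BDHFG/-/- → run B
t=10: L0/L1/L2 = DHFG/-/- → run D
t=11: L0/L1/L2 = DHFG/-/- → run D
t=12: L0/L1/L2 = HFG/-/- → run H
t=13: L0/L1/L2 = HFG/-/- → run H
t=14: L0/L1/L2 = HFG/-/- → run H
t=15: L0/L1/L2 = HFG/-/- → run H
t=16: L0/L1/L2 = FG/H/- → run F
t=17: L0/L1/L2 = FG/H/- → run F
t=18: L0/L1/L2 = FG/H/- → run F
t=19: L0/L1/L2 = G/H/- → run G
t=20: L0/L1/L2 = G/H/- → run G
t=21: L0/L1/L2 = G/H/- → run G
t=22: L0/L1/L2 = G/H/- → run G
t=23: L0/L1/L2 = -/HG/- → run H
t=24: L0/L1/L2 = -/G/- → run G
t=25: (idle)
t=26: (idle)
t=27: (idle)

running at tick 11 = D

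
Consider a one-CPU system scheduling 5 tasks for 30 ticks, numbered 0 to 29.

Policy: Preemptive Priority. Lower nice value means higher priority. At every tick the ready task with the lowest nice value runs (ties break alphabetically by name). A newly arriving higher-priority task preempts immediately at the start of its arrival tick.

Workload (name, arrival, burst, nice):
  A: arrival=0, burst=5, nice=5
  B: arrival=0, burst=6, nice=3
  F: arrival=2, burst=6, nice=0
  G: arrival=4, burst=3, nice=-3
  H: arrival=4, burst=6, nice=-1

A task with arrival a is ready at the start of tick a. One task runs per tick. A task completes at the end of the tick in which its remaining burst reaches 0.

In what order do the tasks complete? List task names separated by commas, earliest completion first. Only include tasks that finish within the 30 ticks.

completion order = G, H, F, B, A

t=0: ready={A,B} → run B
t=1: ready={A,B} → run B
t=2: ready={A,B,F} → run F
t=3: ready={A,B,F} → run F
t=4: ready={A,B,F,G,H} → run G
t=5: ready={A,B,F,G,H} → run G
t=6: ready={A,B,F,G,H} → run G
t=7: ready={A,B,F,H} → run H
t=8: ready={A,B,F,H} → run H
t=9: ready={A,B,F,H} → run H
t=10: ready={A,B,F,H} → run H
t=11: ready={A,B,F,H} → run H
t=12: ready={A,B,F,H} → run H
t=13: ready={A,B,F} → run F
t=14: ready={A,B,F} → run F
t=15: ready={A,B,F} → run F
t=16: ready={A,B,F} → run F
t=17: ready={A,B} → run B
t=18: ready={A,B} → run B
t=19: ready={A,B} → run B
t=20: ready={A,B} → run B
t=21: ready={A} → run A
t=22: ready={A} → run A
t=23: ready={A} → run A
t=24: ready={A} → run A
t=25: ready={A} → run A
t=26: (idle)
t=27: (idle)
t=28: (idle)
t=29: (idle)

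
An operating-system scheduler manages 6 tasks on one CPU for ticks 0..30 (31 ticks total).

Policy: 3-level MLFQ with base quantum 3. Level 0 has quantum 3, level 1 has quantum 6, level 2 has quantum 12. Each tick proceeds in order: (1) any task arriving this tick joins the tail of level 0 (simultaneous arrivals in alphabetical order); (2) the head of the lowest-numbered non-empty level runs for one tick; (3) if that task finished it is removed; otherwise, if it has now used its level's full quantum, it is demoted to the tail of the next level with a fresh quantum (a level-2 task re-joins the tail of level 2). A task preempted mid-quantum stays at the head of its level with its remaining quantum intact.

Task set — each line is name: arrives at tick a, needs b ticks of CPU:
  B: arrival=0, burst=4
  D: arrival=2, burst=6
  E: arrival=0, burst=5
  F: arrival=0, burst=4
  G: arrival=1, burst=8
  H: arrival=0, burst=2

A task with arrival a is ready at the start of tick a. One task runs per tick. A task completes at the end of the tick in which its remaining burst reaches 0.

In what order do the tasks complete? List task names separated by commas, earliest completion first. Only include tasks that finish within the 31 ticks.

completion order = H, B, E, F, G, D

t=0: L0/L1/L2 = BEFH/-/- → run B
t=1: L0/L1/L2 = BEFHG/-/- → run B
t=2: L0/L1/L2 = BEFHGD/-/- → run B
t=3: L0/L1/L2 = EFHGD/B/- → run E
t=4: L0/L1/L2 = EFHGD/B/- → run E
t=5: L0/L1/L2 = EFHGD/B/- → run E
t=6: L0/L1/L2 = FHGD/BE/- → run F
t=7: L0/L1/L2 = FHGD/BE/- → run F
t=8: L0/L1/L2 = FHGD/BE/- → run F
t=9: L0/L1/L2 = HGD/BEF/- → run H
t=10: L0/L1/L2 = HGD/BEF/- → run H
t=11: L0/L1/L2 = GD/BEF/- → run G
t=12: L0/L1/L2 = GD/BEF/- → run G
t=13: L0/L1/L2 = GD/BEF/- → run G
t=14: L0/L1/L2 = D/BEFG/- → run D
t=15: L0/L1/L2 = D/BEFG/- → run D
t=16: L0/L1/L2 = D/BEFG/- → run D
t=17: L0/L1/L2 = -/BEFGD/- → run B
t=18: L0/L1/L2 = -/EFGD/- → run E
t=19: L0/L1/L2 = -/EFGD/- → run E
t=20: L0/L1/L2 = -/FGD/- → run F
t=21: L0/L1/L2 = -/GD/- → run G
t=22: L0/L1/L2 = -/GD/- → run G
t=23: L0/L1/L2 = -/GD/- → run G
t=24: L0/L1/L2 = -/GD/- → run G
t=25: L0/L1/L2 = -/GD/- → run G
t=26: L0/L1/L2 = -/D/- → run D
t=27: L0/L1/L2 = -/D/- → run D
t=28: L0/L1/L2 = -/D/- → run D
t=29: (idle)
t=30: (idle)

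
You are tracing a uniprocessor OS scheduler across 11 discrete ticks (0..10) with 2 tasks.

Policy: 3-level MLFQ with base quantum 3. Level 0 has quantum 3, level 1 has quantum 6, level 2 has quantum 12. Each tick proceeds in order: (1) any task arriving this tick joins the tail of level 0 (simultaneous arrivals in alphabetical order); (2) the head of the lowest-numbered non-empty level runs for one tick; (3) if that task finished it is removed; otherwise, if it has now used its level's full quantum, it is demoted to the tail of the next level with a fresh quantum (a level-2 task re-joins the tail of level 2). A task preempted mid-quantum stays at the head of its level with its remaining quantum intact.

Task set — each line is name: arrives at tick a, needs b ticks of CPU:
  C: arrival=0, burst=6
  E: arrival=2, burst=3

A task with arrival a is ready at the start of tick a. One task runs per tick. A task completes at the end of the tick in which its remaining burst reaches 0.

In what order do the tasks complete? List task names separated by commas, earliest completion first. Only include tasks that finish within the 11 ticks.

completion order = E, C

t=0: L0/L1/L2 = C/-/- → run C
t=1: L0/L1/L2 = C/-/- → run C
t=2: L0/L1/L2 = CE/-/- → run C
t=3: L0/L1/L2 = E/C/- → run E
t=4: L0/L1/L2 = E/C/- → run E
t=5: L0/L1/L2 = E/C/- → run E
t=6: L0/L1/L2 = -/C/- → run C
t=7: L0/L1/L2 = -/C/- → run C
t=8: L0/L1/L2 = -/C/- → run C
t=9: (idle)
t=10: (idle)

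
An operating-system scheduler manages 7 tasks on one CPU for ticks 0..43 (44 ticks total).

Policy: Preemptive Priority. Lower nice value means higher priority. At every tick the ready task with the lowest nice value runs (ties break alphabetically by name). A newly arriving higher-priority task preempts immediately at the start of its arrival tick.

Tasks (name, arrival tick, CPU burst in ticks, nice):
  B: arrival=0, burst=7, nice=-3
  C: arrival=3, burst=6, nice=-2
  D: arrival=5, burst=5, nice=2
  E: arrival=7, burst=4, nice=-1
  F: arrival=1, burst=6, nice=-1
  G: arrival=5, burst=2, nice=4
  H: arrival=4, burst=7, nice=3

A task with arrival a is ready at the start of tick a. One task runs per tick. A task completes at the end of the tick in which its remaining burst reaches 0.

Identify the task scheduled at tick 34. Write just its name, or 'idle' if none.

running at tick 34 = H

t=0: ready={B} → run B
t=1: ready={B,F} → run B
t=2: ready={B,F} → run B
t=3: ready={B,C,F} → run B
t=4: ready={B,C,F,H} → run B
t=5: ready={B,C,D,F,G,H} → run B
t=6: ready={B,C,D,F,G,H} → run B
t=7: ready={C,D,E,F,G,H} → run C
t=8: ready={C,D,E,F,G,H} → run C
t=9: ready={C,D,E,F,G,H} → run C
t=10: ready={C,D,E,F,G,H} → run C
t=11: ready={C,D,E,F,G,H} → run C
t=12: ready={C,D,E,F,G,H} → run C
t=13: ready={D,E,F,G,H} → run E
t=14: ready={D,E,F,G,H} → run E
t=15: ready={D,E,F,G,H} → run E
t=16: ready={D,E,F,G,H} → run E
t=17: ready={D,F,G,H} → run F
t=18: ready={D,F,G,H} → run F
t=19: ready={D,F,G,H} → run F
t=20: ready={D,F,G,H} → run F
t=21: ready={D,F,G,H} → run F
t=22: ready={D,F,G,H} → run F
t=23: ready={D,G,H} → run D
t=24: ready={D,G,H} → run D
t=25: ready={D,G,H} → run D
t=26: ready={D,G,H} → run D
t=27: ready={D,G,H} → run D
t=28: ready={G,H} → run H
t=29: ready={G,H} → run H
t=30: ready={G,H} → run H
t=31: ready={G,H} → run H
t=32: ready={G,H} → run H
t=33: ready={G,H} → run H
t=34: ready={G,H} → run H
t=35: ready={G} → run G
t=36: ready={G} → run G
t=37: (idle)
t=38: (idle)
t=39: (idle)
t=40: (idle)
t=41: (idle)
t=42: (idle)
t=43: (idle)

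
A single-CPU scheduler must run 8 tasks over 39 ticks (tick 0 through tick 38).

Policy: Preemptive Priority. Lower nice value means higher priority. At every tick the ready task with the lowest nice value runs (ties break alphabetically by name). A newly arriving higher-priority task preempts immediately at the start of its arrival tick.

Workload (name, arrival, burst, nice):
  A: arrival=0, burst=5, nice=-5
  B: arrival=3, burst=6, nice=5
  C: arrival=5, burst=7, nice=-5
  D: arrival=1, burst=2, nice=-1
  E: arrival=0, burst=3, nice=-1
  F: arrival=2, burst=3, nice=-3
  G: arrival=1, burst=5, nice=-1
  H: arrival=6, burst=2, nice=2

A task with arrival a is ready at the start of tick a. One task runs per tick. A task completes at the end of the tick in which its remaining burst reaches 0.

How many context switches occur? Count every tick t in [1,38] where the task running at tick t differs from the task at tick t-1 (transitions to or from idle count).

context switches = 8

t=0: ready={A,E} → run A
t=1: ready={A,D,E,G} → run A
t=2: ready={A,D,E,F,G} → run A
t=3: ready={A,B,D,E,F,G} → run A
t=4: ready={A,B,D,E,F,G} → run A
t=5: ready={B,C,D,E,F,G} → run C
t=6: ready={B,C,D,E,F,G,H} → run C
t=7: ready={B,C,D,E,F,G,H} → run C
t=8: ready={B,C,D,E,F,G,H} → run C
t=9: ready={B,C,D,E,F,G,H} → run C
t=10: ready={B,C,D,E,F,G,H} → run C
t=11: ready={B,C,D,E,F,G,H} → run C
t=12: ready={B,D,E,F,G,H} → run F
t=13: ready={B,D,E,F,G,H} → run F
t=14: ready={B,D,E,F,G,H} → run F
t=15: ready={B,D,E,G,H} → run D
t=16: ready={B,D,E,G,H} → run D
t=17: ready={B,E,G,H} → run E
t=18: ready={B,E,G,H} → run E
t=19: ready={B,E,G,H} → run E
t=20: ready={B,G,H} → run G
t=21: ready={B,G,H} → run G
t=22: ready={B,G,H} → run G
t=23: ready={B,G,H} → run G
t=24: ready={B,G,H} → run G
t=25: ready={B,H} → run H
t=26: ready={B,H} → run H
t=27: ready={B} → run B
t=28: ready={B} → run B
t=29: ready={B} → run B
t=30: ready={B} → run B
t=31: ready={B} → run B
t=32: ready={B} → run B
t=33: (idle)
t=34: (idle)
t=35: (idle)
t=36: (idle)
t=37: (idle)
t=38: (idle)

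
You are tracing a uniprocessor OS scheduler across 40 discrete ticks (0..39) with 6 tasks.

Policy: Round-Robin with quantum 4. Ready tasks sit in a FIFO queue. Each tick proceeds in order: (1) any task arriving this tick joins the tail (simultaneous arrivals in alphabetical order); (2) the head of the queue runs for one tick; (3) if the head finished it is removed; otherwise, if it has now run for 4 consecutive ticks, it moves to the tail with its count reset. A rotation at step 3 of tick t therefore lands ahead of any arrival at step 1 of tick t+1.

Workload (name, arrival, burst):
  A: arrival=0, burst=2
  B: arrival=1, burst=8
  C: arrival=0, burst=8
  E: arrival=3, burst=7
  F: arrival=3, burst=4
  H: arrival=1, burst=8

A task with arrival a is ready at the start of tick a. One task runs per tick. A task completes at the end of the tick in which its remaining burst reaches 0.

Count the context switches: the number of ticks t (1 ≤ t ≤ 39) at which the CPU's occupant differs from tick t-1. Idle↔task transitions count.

t=0: queue=[A,C] q_used=0 → run A
t=1: queue=[A,C,B,H] q_used=1 → run A
t=2: queue=[C,B,H] q_used=0 → run C
t=3: queue=[C,B,H,E,F] q_used=1 → run C
t=4: queue=[C,B,H,E,F] q_used=2 → run C
t=5: queue=[C,B,H,E,F] q_used=3 → run C
t=6: queue=[B,H,E,F,C] q_used=0 → run B
t=7: queue=[B,H,E,F,C] q_used=1 → run B
t=8: queue=[B,H,E,F,C] q_used=2 → run B
t=9: queue=[B,H,E,F,C] q_used=3 → run B
t=10: queue=[H,E,F,C,B] q_used=0 → run H
t=11: queue=[H,E,F,C,B] q_used=1 → run H
t=12: queue=[H,E,F,C,B] q_used=2 → run H
t=13: queue=[H,E,F,C,B] q_used=3 → run H
t=14: queue=[E,F,C,B,H] q_used=0 → run E
t=15: queue=[E,F,C,B,H] q_used=1 → run E
t=16: queue=[E,F,C,B,H] q_used=2 → run E
t=17: queue=[E,F,C,B,H] q_used=3 → run E
t=18: queue=[F,C,B,H,E] q_used=0 → run F
t=19: queue=[F,C,B,H,E] q_used=1 → run F
t=20: queue=[F,C,B,H,E] q_used=2 → run F
t=21: queue=[F,C,B,H,E] q_used=3 → run F
t=22: queue=[C,B,H,E] q_used=0 → run C
t=23: queue=[C,B,H,E] q_used=1 → run C
t=24: queue=[C,B,H,E] q_used=2 → run C
t=25: queue=[C,B,H,E] q_used=3 → run C
t=26: queue=[B,H,E] q_used=0 → run B
t=27: queue=[B,H,E] q_used=1 → run B
t=28: queue=[B,H,E] q_used=2 → run B
t=29: queue=[B,H,E] q_used=3 → run B
t=30: queue=[H,E] q_used=0 → run H
t=31: queue=[H,E] q_used=1 → run H
t=32: queue=[H,E] q_used=2 → run H
t=33: queue=[H,E] q_used=3 → run H
t=34: queue=[E] q_used=0 → run E
t=35: queue=[E] q_used=1 → run E
t=36: queue=[E] q_used=2 → run E
t=37: (idle)
t=38: (idle)
t=39: (idle)

context switches = 10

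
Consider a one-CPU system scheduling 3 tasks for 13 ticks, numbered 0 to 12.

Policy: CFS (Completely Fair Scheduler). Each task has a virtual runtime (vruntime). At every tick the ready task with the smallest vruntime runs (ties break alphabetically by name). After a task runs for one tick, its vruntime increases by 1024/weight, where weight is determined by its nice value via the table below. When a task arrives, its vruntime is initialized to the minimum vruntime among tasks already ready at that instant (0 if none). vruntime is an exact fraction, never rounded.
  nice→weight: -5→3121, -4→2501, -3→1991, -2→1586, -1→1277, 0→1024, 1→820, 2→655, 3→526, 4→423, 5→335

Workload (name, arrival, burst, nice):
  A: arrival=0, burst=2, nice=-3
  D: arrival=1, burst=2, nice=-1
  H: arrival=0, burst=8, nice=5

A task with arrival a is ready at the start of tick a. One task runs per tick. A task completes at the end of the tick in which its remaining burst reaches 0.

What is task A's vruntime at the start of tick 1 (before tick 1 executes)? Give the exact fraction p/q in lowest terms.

t=0: vr[A=0 H=0] → run A
t=1: vr[A=1024/1991 D=0 H=0] → run D
t=2: vr[A=1024/1991 D=1024/1277 H=0] → run H
t=3: vr[A=1024/1991 D=1024/1277 H=1024/335] → run A
t=4: vr[D=1024/1277 H=1024/335] → run D
t=5: vr[H=1024/335] → run H
t=6: vr[H=2048/335] → run H
t=7: vr[H=3072/335] → run H
t=8: vr[H=4096/335] → run H
t=9: vr[H=1024/67] → run H
t=10: vr[H=6144/335] → run H
t=11: vr[H=7168/335] → run H
t=12: (idle)

vruntime(A, start of tick 1) = 1024/1991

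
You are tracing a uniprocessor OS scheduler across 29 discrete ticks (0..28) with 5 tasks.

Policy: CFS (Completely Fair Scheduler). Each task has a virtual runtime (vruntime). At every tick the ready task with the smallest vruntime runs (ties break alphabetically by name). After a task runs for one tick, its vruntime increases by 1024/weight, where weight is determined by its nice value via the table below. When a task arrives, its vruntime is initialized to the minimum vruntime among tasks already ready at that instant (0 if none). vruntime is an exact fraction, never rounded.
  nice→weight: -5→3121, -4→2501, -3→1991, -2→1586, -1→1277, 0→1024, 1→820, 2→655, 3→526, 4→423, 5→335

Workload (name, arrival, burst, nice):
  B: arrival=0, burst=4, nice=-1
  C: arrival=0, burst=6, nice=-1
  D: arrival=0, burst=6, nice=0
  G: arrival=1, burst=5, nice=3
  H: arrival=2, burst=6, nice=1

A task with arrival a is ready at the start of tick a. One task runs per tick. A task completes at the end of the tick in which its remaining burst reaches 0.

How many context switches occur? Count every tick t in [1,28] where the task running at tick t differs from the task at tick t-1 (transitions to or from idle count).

context switches = 27

t=0: vr[B=0 C=0 D=0] → run B
t=1: vr[B=1024/1277 C=0 D=0 G=0] → run C
t=2: vr[B=1024/1277 C=1024/1277 D=0 G=0 H=0] → run D
t=3: vr[B=1024/1277 C=1024/1277 D=1 G=0 H=0] → run G
t=4: vr[B=1024/1277 C=1024/1277 D=1 G=512/263 H=0] → run H
t=5: vr[B=1024/1277 C=1024/1277 D=1 G=512/263 H=256/205] → run B
t=6: vr[B=2048/1277 C=1024/1277 D=1 G=512/263 H=256/205] → run C
t=7: vr[B=2048/1277 C=2048/1277 D=1 G=512/263 H=256/205] → run D
t=8: vr[B=2048/1277 C=2048/1277 D=2 G=512/263 H=256/205] → run H
t=9: vr[B=2048/1277 C=2048/1277 D=2 G=512/263 H=512/205] → run B
t=10: vr[B=3072/1277 C=2048/1277 D=2 G=512/263 H=512/205] → run C
t=11: vr[B=3072/1277 C=3072/1277 D=2 G=512/263 H=512/205] → run G
t=12: vr[B=3072/1277 C=3072/1277 D=2 G=1024/263 H=512/205] → run D
t=13: vr[B=3072/1277 C=3072/1277 D=3 G=1024/263 H=512/205] → run B
t=14: vr[C=3072/1277 D=3 G=1024/263 H=512/205] → run C
t=15: vr[C=4096/1277 D=3 G=1024/263 H=512/205] → run H
t=16: vr[C=4096/1277 D=3 G=1024/263 H=768/205] → run D
t=17: vr[C=4096/1277 D=4 G=1024/263 H=768/205] → run C
t=18: vr[C=5120/1277 D=4 G=1024/263 H=768/205] → run H
t=19: vr[C=5120/1277 D=4 G=1024/263 H=1024/205] → run G
t=20: vr[C=5120/1277 D=4 G=1536/263 H=1024/205] → run D
t=21: vr[C=5120/1277 D=5 G=1536/263 H=1024/205] → run C
t=22: vr[D=5 G=1536/263 H=1024/205] → run H
t=23: vr[D=5 G=1536/263 H=256/41] → run D
t=24: vr[G=1536/263 H=256/41] → run G
t=25: vr[G=2048/263 H=256/41] → run H
t=26: vr[G=2048/263] → run G
t=27: (idle)
t=28: (idle)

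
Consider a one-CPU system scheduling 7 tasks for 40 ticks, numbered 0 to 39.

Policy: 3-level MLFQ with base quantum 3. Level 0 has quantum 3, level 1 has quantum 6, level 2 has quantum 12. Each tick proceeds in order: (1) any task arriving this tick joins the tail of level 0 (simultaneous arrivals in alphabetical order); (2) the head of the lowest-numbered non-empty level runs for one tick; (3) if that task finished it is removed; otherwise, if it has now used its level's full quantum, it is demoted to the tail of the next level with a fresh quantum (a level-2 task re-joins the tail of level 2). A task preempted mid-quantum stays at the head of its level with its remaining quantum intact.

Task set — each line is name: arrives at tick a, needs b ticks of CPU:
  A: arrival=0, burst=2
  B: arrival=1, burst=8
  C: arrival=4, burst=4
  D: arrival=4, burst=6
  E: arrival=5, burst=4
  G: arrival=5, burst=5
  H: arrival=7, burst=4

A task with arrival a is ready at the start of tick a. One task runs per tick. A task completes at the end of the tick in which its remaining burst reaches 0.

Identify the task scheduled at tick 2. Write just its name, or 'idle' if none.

running at tick 2 = B

t=0: L0/L1/L2 = A/-/- → run A
t=1: L0/L1/L2 = AB/-/- → run A
t=2: L0/L1/L2 = B/-/- → run B
t=3: L0/L1/L2 = B/-/- → run B
t=4: L0/L1/L2 = BCD/-/- → run B
t=5: L0/L1/L2 = CDEG/B/- → run C
t=6: L0/L1/L2 = CDEG/B/- → run C
t=7: L0/L1/L2 = CDEGH/B/- → run C
t=8: L0/L1/L2 = DEGH/BC/- → run D
t=9: L0/L1/L2 = DEGH/BC/- → run D
t=10: L0/L1/L2 = DEGH/BC/- → run D
t=11: L0/L1/L2 = EGH/BCD/- → run E
t=12: L0/L1/L2 = EGH/BCD/- → run E
t=13: L0/L1/L2 = EGH/BCD/- → run E
t=14: L0/L1/L2 = GH/BCDE/- → run G
t=15: L0/L1/L2 = GH/BCDE/- → run G
t=16: L0/L1/L2 = GH/BCDE/- → run G
t=17: L0/L1/L2 = H/BCDEG/- → run H
t=18: L0/L1/L2 = H/BCDEG/- → run H
t=19: L0/L1/L2 = H/BCDEG/- → run H
t=20: L0/L1/L2 = -/BCDEGH/- → run B
t=21: L0/L1/L2 = -/BCDEGH/- → run B
t=22: L0/L1/L2 = -/BCDEGH/- → run B
t=23: L0/L1/L2 = -/BCDEGH/- → run B
t=24: L0/L1/L2 = -/BCDEGH/- → run B
t=25: L0/L1/L2 = -/CDEGH/- → run C
t=26: L0/L1/L2 = -/DEGH/- → run D
t=27: L0/L1/L2 = -/DEGH/- → run D
t=28: L0/L1/L2 = -/DEGH/- → run D
t=29: L0/L1/L2 = -/EGH/- → run E
t=30: L0/L1/L2 = -/GH/- → run G
t=31: L0/L1/L2 = -/GH/- → run G
t=32: L0/L1/L2 = -/H/- → run H
t=33: (idle)
t=34: (idle)
t=35: (idle)
t=36: (idle)
t=37: (idle)
t=38: (idle)
t=39: (idle)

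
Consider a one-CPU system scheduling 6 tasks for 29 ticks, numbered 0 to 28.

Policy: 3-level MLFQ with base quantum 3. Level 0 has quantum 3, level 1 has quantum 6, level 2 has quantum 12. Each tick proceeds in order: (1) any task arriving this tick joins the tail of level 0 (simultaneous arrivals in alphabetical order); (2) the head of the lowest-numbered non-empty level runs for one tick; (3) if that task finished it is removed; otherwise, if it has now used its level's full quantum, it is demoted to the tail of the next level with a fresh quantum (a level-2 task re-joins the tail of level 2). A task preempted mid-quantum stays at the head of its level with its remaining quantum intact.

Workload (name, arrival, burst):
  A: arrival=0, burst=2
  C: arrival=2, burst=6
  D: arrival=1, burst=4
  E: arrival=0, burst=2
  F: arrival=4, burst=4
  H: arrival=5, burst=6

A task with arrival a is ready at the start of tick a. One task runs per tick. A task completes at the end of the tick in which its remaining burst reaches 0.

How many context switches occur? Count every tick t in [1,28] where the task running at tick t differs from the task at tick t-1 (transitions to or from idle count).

context switches = 10

t=0: L0/L1/L2 = AE/-/- → run A
t=1: L0/L1/L2 = AED/-/- → run A
t=2: L0/L1/L2 = EDC/-/- → run E
t=3: L0/L1/L2 = EDC/-/- → run E
t=4: L0/L1/L2 = DCF/-/- → run D
t=5: L0/L1/L2 = DCFH/-/- → run D
t=6: L0/L1/L2 = DCFH/-/- → run D
t=7: L0/L1/L2 = CFH/D/- → run C
t=8: L0/L1/L2 = CFH/D/- → run C
t=9: L0/L1/L2 = CFH/D/- → run C
t=10: L0/L1/L2 = FH/DC/- → run F
t=11: L0/L1/L2 = FH/DC/- → run F
t=12: L0/L1/L2 = FH/DC/- → run F
t=13: L0/L1/L2 = H/DCF/- → run H
t=14: L0/L1/L2 = H/DCF/- → run H
t=15: L0/L1/L2 = H/DCF/- → run H
t=16: L0/L1/L2 = -/DCFH/- → run D
t=17: L0/L1/L2 = -/CFH/- → run C
t=18: L0/L1/L2 = -/CFH/- → run C
t=19: L0/L1/L2 = -/CFH/- → run C
t=20: L0/L1/L2 = -/FH/- → run F
t=21: L0/L1/L2 = -/H/- → run H
t=22: L0/L1/L2 = -/H/- → run H
t=23: L0/L1/L2 = -/H/- → run H
t=24: (idle)
t=25: (idle)
t=26: (idle)
t=27: (idle)
t=28: (idle)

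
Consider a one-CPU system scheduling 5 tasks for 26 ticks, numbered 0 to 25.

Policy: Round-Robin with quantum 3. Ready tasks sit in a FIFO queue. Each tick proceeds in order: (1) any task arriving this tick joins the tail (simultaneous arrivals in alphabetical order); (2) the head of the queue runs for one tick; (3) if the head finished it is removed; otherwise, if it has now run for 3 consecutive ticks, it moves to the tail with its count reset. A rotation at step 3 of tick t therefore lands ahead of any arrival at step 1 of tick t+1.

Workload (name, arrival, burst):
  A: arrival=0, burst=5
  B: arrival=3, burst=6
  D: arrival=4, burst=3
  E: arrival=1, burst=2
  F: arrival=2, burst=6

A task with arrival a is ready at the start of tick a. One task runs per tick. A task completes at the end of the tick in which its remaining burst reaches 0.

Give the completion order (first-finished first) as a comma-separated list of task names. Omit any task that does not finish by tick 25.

completion order = E, A, D, F, B

t=0: queue=[A] q_used=0 → run A
t=1: queue=[A,E] q_used=1 → run A
t=2: queue=[A,E,F] q_used=2 → run A
t=3: queue=[E,F,A,B] q_used=0 → run E
t=4: queue=[E,F,A,B,D] q_used=1 → run E
t=5: queue=[F,A,B,D] q_used=0 → run F
t=6: queue=[F,A,B,D] q_used=1 → run F
t=7: queue=[F,A,B,D] q_used=2 → run F
t=8: queue=[A,B,D,F] q_used=0 → run A
t=9: queue=[A,B,D,F] q_used=1 → run A
t=10: queue=[B,D,F] q_used=0 → run B
t=11: queue=[B,D,F] q_used=1 → run B
t=12: queue=[B,D,F] q_used=2 → run B
t=13: queue=[D,F,B] q_used=0 → run D
t=14: queue=[D,F,B] q_used=1 → run D
t=15: queue=[D,F,B] q_used=2 → run D
t=16: queue=[F,B] q_used=0 → run F
t=17: queue=[F,B] q_used=1 → run F
t=18: queue=[F,B] q_used=2 → run F
t=19: queue=[B] q_used=0 → run B
t=20: queue=[B] q_used=1 → run B
t=21: queue=[B] q_used=2 → run B
t=22: (idle)
t=23: (idle)
t=24: (idle)
t=25: (idle)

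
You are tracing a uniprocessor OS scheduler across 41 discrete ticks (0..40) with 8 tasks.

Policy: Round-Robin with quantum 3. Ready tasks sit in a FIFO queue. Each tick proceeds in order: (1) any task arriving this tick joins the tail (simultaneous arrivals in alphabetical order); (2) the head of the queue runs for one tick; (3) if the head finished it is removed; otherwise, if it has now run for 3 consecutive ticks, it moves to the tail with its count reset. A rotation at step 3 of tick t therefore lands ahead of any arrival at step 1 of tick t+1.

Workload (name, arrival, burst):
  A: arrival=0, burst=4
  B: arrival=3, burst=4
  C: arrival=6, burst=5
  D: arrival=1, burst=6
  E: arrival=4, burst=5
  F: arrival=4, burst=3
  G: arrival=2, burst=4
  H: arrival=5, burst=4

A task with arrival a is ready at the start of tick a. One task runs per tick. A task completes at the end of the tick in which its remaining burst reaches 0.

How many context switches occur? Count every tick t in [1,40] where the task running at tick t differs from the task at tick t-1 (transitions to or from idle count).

t=0: queue=[A] q_used=0 → run A
t=1: queue=[A,D] q_used=1 → run A
t=2: queue=[A,D,G] q_used=2 → run A
t=3: queue=[D,G,A,B] q_used=0 → run D
t=4: queue=[D,G,A,B,E,F] q_used=1 → run D
t=5: queue=[D,G,A,B,E,F,H] q_used=2 → run D
t=6: queue=[G,A,B,E,F,H,D,C] q_used=0 → run G
t=7: queue=[G,A,B,E,F,H,D,C] q_used=1 → run G
t=8: queue=[G,A,B,E,F,H,D,C] q_used=2 → run G
t=9: queue=[A,B,E,F,H,D,C,G] q_used=0 → run A
t=10: queue=[B,E,F,H,D,C,G] q_used=0 → run B
t=11: queue=[B,E,F,H,D,C,G] q_used=1 → run B
t=12: queue=[B,E,F,H,D,C,G] q_used=2 → run B
t=13: queue=[E,F,H,D,C,G,B] q_used=0 → run E
t=14: queue=[E,F,H,D,C,G,B] q_used=1 → run E
t=15: queue=[E,F,H,D,C,G,B] q_used=2 → run E
t=16: queue=[F,H,D,C,G,B,E] q_used=0 → run F
t=17: queue=[F,H,D,C,G,B,E] q_used=1 → run F
t=18: queue=[F,H,D,C,G,B,E] q_used=2 → run F
t=19: queue=[H,D,C,G,B,E] q_used=0 → run H
t=20: queue=[H,D,C,G,B,E] q_used=1 → run H
t=21: queue=[H,D,C,G,B,E] q_used=2 → run H
t=22: queue=[D,C,G,B,E,H] q_used=0 → run D
t=23: queue=[D,C,G,B,E,H] q_used=1 → run D
t=24: queue=[D,C,G,B,E,H] q_used=2 → run D
t=25: queue=[C,G,B,E,H] q_used=0 → run C
t=26: queue=[C,G,B,E,H] q_used=1 → run C
t=27: queue=[C,G,B,E,H] q_used=2 → run C
t=28: queue=[G,B,E,H,C] q_used=0 → run G
t=29: queue=[B,E,H,C] q_used=0 → run B
t=30: queue=[E,H,C] q_used=0 → run E
t=31: queue=[E,H,C] q_used=1 → run E
t=32: queue=[H,C] q_used=0 → run H
t=33: queue=[C] q_used=0 → run C
t=34: queue=[C] q_used=1 → run C
t=35: (idle)
t=36: (idle)
t=37: (idle)
t=38: (idle)
t=39: (idle)
t=40: (idle)

context switches = 15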